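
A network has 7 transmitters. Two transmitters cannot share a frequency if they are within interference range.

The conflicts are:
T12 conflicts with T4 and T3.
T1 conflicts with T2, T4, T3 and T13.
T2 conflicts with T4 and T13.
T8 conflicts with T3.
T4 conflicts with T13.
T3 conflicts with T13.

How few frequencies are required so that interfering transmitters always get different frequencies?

4

T1, T2, T4, T13 pairwise conflict, so at least 4 frequencies are needed.
4 frequencies suffice: frequency 1 → {T4, T3}; frequency 2 → {T12, T1, T8}; frequency 3 → {T13}; frequency 4 → {T2}. Every pair that conflicts lands in different frequencies.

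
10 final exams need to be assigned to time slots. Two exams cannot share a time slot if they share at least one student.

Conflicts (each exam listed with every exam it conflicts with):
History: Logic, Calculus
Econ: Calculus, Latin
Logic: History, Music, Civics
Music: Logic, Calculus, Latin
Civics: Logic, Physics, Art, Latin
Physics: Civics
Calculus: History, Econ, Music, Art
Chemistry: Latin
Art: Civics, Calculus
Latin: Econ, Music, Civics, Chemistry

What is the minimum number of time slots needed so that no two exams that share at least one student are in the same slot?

3

The cycle Art-Calculus-History-Logic-Civics-Art has odd length 5, so it cannot be 2-colored; at least 3 time slots are needed.
3 time slots suffice: time slot 1 → {Logic, Physics, Calculus, Latin}; time slot 2 → {History, Econ, Music, Civics, Chemistry}; time slot 3 → {Art}. Each listed conflict is separated.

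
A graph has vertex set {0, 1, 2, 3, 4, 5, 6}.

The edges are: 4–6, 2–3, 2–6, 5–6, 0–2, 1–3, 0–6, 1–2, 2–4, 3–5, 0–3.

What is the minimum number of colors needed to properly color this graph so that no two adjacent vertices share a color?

1, 2, 3 form a triangle, so at least 3 colors are needed.
3 colors suffice: color a → {2, 5}; color b → {3, 6}; color c → {0, 1, 4}. No two adjacent vertices share a color.

3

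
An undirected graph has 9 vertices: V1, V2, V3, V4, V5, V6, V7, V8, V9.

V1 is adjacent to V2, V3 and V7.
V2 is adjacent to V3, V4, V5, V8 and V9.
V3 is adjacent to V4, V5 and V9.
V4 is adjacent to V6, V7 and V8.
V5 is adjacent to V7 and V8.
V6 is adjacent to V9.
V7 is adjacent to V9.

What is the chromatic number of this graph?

3

V2, V4, V8 form a triangle, so at least 3 colors are needed.
3 colors suffice: V1=blue, V2=red, V3=green, V4=blue, V5=blue, V6=red, V7=red, V8=green, V9=blue. No two adjacent vertices share a color.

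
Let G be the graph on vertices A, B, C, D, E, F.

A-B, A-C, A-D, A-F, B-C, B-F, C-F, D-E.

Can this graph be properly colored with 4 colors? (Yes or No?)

The chromatic number is 4. A, B, C, F form a clique, so at least 4 colors are needed.
4 colors suffice: A=1, B=2, C=4, D=2, E=1, F=3.
That is already a proper 4-coloring.

Yes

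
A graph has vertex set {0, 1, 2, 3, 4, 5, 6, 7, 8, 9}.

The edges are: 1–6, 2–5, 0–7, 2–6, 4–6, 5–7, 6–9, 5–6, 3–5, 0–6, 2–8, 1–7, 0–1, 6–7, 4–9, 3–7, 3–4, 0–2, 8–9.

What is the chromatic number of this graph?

0, 1, 6, 7 are pairwise adjacent (a clique of size 4), so at least 4 colors are needed.
4 colors suffice: color red → {3, 6, 8}; color blue → {2, 7, 9}; color green → {0, 4, 5}; color yellow → {1}. Every edge joins two different colors.

4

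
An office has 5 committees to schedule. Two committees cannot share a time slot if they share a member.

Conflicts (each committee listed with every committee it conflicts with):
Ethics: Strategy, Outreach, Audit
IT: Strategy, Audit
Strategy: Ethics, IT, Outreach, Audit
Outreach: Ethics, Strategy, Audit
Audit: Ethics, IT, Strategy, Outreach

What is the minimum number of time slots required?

Ethics, Strategy, Outreach, Audit pairwise conflict, so at least 4 time slots are needed.
4 time slots suffice: time slot 1 → {Audit}; time slot 2 → {Strategy}; time slot 3 → {Ethics, IT}; time slot 4 → {Outreach}. No two conflicting committees share a time slot.

4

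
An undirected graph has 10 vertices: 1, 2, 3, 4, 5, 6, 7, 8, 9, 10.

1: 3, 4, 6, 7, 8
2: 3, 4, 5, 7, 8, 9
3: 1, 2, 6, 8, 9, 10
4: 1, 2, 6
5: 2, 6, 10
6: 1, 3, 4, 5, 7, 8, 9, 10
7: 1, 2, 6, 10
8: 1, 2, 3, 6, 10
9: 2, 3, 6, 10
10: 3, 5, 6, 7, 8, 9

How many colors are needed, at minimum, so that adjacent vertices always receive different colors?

3, 6, 9, 10 are mutually adjacent (a clique of size 4), so at least 4 colors are needed.
4 colors suffice: color a → {2, 6}; color b → {1, 10}; color c → {3, 4, 5, 7}; color d → {8, 9}. Each edge has distinct colors on its endpoints.

4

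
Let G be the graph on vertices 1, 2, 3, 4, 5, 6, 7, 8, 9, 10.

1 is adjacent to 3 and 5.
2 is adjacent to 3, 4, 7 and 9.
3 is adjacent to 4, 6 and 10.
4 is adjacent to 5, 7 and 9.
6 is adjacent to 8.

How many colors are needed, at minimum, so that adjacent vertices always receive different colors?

3

2, 4, 7 are mutually adjacent, so at least 3 colors are needed.
3 colors suffice: color red → {3, 5, 7, 8, 9}; color blue → {1, 4, 6, 10}; color green → {2}. Each edge has distinct colors on its endpoints.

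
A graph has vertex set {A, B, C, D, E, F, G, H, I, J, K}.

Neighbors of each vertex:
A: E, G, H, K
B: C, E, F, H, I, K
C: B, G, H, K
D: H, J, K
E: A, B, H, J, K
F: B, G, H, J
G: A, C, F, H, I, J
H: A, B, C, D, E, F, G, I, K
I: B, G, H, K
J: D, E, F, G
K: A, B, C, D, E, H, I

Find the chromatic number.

4

A, E, H, K are pairwise adjacent (a clique of size 4), so at least 4 colors are needed.
4 colors suffice: color 1 → {H, J}; color 2 → {G, K}; color 3 → {A, B, D}; color 4 → {C, E, F, I}. Every edge joins two different colors.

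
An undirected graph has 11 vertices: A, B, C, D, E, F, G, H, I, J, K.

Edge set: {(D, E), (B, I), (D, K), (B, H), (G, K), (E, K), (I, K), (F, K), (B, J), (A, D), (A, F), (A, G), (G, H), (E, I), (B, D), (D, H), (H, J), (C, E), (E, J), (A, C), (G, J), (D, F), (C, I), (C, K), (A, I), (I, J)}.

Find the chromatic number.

4

C, E, I, K are mutually adjacent (a clique of size 4), so at least 4 colors are needed.
A valid assignment using 4 colors: A=red, B=yellow, C=yellow, D=blue, E=green, F=green, G=blue, H=green, I=blue, J=red, K=red. Each edge has distinct colors on its endpoints.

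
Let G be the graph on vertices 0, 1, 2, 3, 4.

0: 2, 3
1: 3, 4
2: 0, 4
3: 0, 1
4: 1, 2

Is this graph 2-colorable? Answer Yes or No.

No

The cycle 4-1-3-0-2-4 has odd length 5, so it cannot be 2-colored; at least 3 colors are needed.
So 2 colors are not enough.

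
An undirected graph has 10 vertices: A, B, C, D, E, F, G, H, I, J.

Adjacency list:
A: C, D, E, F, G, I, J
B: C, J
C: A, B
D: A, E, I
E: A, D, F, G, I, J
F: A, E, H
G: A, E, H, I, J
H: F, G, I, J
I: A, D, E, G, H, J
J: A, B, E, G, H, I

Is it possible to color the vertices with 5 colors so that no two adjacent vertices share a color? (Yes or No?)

Yes

The chromatic number is 5. A, E, G, I, J are mutually adjacent (a clique of size 5), so at least 5 colors are needed.
5 colors suffice: A=red, B=red, C=blue, D=yellow, E=blue, F=green, G=purple, H=red, I=green, J=yellow.
That is already a proper 5-coloring.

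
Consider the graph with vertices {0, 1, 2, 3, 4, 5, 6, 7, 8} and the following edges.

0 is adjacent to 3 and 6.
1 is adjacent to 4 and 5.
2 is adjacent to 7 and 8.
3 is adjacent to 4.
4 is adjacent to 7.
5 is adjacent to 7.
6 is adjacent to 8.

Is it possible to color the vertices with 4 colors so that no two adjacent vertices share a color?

Yes

The chromatic number is 3. The cycle 8-2-7-4-3-0-6-8 has odd length 7, so it cannot be 2-colored; at least 3 colors are needed.
3 colors suffice: 0=green, 1=blue, 2=red, 3=blue, 4=red, 5=red, 6=red, 7=blue, 8=blue.
Since 4 ≥ 3, a proper 4-coloring certainly exists.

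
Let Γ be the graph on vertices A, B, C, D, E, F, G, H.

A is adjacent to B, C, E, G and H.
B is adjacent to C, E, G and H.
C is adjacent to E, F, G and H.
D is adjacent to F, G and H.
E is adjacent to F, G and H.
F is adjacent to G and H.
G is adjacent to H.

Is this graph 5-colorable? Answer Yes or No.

No

A, B, C, E, G, H form a clique, so at least 6 colors are needed.
So 5 colors are not enough.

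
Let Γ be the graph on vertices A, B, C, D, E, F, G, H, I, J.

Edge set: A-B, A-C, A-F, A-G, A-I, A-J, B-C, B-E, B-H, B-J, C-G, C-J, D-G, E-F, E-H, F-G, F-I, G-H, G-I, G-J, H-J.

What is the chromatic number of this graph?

4

A, F, G, I are pairwise adjacent (a clique of size 4), so at least 4 colors are needed.
4 colors suffice: A=2, B=1, C=4, D=2, E=4, F=3, G=1, H=2, I=4, J=3. Each edge has distinct colors on its endpoints.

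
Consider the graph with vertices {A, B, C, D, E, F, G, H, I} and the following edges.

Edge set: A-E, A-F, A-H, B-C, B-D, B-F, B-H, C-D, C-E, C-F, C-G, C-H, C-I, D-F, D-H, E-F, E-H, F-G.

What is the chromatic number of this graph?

B, C, D, F form a clique, so at least 4 colors are needed.
4 colors suffice: A=1, B=3, C=1, D=4, E=3, F=2, G=3, H=2, I=2. Each edge has distinct colors on its endpoints.

4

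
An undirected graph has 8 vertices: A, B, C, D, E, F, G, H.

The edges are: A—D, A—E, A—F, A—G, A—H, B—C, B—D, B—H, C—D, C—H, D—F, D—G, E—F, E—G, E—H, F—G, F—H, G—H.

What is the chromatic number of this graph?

5

A, E, F, G, H form a clique, so at least 5 colors are needed.
5 colors suffice: color 1 → {D, H}; color 2 → {C, F}; color 3 → {B, G}; color 4 → {A}; color 5 → {E}. Every edge joins two different colors.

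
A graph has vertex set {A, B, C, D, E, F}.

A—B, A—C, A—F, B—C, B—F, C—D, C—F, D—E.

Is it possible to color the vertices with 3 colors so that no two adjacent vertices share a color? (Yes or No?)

A, B, C, F are pairwise adjacent (a clique of size 4), so at least 4 colors are needed.
So 3 colors are not enough.

No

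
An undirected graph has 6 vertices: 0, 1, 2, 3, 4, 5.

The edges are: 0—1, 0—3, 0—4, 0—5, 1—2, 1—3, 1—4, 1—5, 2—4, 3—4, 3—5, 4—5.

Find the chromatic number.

5

0, 1, 3, 4, 5 form a clique, so at least 5 colors are needed.
5 colors suffice: color a → {1}; color b → {4}; color c → {0, 2}; color d → {3}; color e → {5}. No two adjacent vertices share a color.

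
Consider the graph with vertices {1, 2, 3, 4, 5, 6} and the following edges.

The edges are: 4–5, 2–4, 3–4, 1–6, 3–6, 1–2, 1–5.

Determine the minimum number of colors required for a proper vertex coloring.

The cycle 1-2-4-3-6-1 has odd length 5, so it cannot be 2-colored; at least 3 colors are needed.
3 colors suffice: color red → {1, 4}; color blue → {2, 5, 6}; color green → {3}. Each edge has distinct colors on its endpoints.

3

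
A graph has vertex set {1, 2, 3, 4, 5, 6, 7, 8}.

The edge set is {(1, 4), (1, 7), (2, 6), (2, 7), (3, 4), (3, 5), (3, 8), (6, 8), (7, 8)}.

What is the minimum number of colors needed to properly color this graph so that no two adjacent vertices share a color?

3

The cycle 4-3-8-7-1-4 has odd length 5, so it cannot be 2-colored; at least 3 colors are needed.
3 colors suffice: 1=green, 2=blue, 3=red, 4=blue, 5=blue, 6=red, 7=red, 8=blue. Each edge has distinct colors on its endpoints.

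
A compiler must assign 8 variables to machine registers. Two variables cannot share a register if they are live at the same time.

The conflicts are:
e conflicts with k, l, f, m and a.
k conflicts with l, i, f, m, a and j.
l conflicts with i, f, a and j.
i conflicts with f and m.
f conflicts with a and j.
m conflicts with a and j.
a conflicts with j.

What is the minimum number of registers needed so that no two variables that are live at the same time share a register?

5

e, k, l, f, a all conflict with each other, so at least 5 registers are needed.
5 registers suffice: register 1 → {k}; register 2 → {l, m}; register 3 → {i, a}; register 4 → {f}; register 5 → {e, j}. Every pair that conflicts lands in different registers.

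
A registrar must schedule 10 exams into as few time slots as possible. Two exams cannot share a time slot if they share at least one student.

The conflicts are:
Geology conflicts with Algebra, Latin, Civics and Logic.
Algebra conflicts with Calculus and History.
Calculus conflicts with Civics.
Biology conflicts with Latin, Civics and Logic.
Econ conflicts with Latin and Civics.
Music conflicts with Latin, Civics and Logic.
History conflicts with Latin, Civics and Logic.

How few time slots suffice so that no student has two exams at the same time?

2

Music and Latin conflict, so at least 2 time slots are needed.
A valid assignment using 2 time slots: Geology=2, Algebra=1, Calculus=2, Biology=2, Econ=2, Music=2, History=2, Latin=1, Civics=1, Logic=1. No two conflicting exams share a time slot.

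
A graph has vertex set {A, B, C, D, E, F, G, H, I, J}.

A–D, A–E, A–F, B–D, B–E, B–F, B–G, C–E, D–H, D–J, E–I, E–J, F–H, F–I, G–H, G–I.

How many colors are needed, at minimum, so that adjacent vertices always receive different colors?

2

C and E are adjacent, so at least 2 colors are needed.
2 colors suffice: A=2, B=2, C=2, D=1, E=1, F=1, G=1, H=2, I=2, J=2. Each edge has distinct colors on its endpoints.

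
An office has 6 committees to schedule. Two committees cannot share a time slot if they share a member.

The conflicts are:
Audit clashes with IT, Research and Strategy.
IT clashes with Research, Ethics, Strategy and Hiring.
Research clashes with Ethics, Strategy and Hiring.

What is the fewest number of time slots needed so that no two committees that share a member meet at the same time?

4

Audit, IT, Research, Strategy pairwise conflict, so at least 4 time slots are needed.
4 time slots suffice: Audit=3, IT=2, Research=1, Ethics=3, Strategy=4, Hiring=3. Each listed conflict is separated.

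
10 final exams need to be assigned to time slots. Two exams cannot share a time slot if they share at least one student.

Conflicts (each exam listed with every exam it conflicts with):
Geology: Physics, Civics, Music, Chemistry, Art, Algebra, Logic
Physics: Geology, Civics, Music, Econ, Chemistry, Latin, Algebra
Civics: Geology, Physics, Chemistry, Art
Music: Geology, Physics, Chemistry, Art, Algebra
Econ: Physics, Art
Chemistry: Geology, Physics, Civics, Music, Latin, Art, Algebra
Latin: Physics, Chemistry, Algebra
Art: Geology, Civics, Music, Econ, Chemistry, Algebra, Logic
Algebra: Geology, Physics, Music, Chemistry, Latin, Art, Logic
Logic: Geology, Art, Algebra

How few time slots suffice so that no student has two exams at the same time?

5

Geology, Physics, Music, Chemistry, Algebra all conflict with each other, so at least 5 time slots are needed.
5 time slots suffice: Geology=2, Physics=1, Civics=3, Music=5, Econ=2, Chemistry=4, Latin=2, Art=1, Algebra=3, Logic=4. Each listed conflict is separated.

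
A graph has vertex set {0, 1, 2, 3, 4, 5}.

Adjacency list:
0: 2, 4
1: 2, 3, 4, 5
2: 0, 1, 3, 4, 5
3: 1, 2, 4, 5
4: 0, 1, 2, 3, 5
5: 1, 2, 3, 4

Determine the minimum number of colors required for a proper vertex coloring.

1, 2, 3, 4, 5 are mutually adjacent (a clique of size 5), so at least 5 colors are needed.
5 colors suffice: color red → {2}; color blue → {4}; color green → {0, 5}; color yellow → {3}; color purple → {1}. Every edge joins two different colors.

5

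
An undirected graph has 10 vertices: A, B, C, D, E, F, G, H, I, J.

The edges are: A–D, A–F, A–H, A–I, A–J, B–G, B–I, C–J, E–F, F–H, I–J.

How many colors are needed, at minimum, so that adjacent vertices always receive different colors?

A, F, H are pairwise adjacent, so at least 3 colors are needed.
3 colors suffice: A=red, B=red, C=red, D=blue, E=red, F=blue, G=blue, H=green, I=blue, J=green. No two adjacent vertices share a color.

3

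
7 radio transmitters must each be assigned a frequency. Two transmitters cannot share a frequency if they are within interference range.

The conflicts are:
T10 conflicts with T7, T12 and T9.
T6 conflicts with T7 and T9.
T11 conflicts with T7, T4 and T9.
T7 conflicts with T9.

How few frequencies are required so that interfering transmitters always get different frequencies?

T10, T7, T9 pairwise conflict, so at least 3 frequencies are needed.
A valid assignment using 3 frequencies: T10=3, T6=3, T11=3, T7=2, T4=1, T12=1, T9=1. No two conflicting transmitters share a frequency.

3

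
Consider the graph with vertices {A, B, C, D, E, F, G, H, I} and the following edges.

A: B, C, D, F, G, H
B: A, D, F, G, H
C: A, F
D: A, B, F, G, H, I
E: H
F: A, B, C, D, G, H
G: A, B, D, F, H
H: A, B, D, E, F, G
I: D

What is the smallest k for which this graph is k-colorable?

A, B, D, F, G, H are pairwise adjacent (a clique of size 6), so at least 6 colors are needed.
6 colors suffice: color 1 → {E, F, I}; color 2 → {C, D}; color 3 → {H}; color 4 → {A}; color 5 → {B}; color 6 → {G}. No two adjacent vertices share a color.

6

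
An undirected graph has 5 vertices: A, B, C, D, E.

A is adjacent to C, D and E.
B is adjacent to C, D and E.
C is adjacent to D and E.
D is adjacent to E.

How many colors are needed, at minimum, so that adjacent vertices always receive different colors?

4

B, C, D, E are mutually adjacent (a clique of size 4), so at least 4 colors are needed.
One proper 4-coloring: A=4, B=4, C=3, D=1, E=2. No two adjacent vertices share a color.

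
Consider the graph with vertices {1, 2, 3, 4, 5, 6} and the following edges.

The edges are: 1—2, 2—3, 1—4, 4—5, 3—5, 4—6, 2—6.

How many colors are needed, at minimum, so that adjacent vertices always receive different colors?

3

The cycle 3-2-1-4-5-3 has odd length 5, so it cannot be 2-colored; at least 3 colors are needed.
3 colors suffice: color red → {2, 4}; color blue → {1, 5, 6}; color green → {3}. Every edge joins two different colors.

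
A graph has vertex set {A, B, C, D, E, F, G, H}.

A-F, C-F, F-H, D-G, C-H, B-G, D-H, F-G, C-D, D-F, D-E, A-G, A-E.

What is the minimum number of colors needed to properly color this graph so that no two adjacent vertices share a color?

C, D, F, H are pairwise adjacent (a clique of size 4), so at least 4 colors are needed.
4 colors suffice: color 1 → {A, B, D}; color 2 → {E, F}; color 3 → {G, H}; color 4 → {C}. Each edge has distinct colors on its endpoints.

4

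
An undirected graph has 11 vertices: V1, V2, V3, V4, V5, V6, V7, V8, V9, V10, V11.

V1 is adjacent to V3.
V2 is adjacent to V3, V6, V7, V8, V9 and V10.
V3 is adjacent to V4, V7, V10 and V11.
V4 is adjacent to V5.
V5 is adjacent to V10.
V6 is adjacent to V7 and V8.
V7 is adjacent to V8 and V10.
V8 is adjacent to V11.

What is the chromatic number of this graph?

4

V2, V3, V7, V10 are mutually adjacent (a clique of size 4), so at least 4 colors are needed.
4 colors suffice: V1=B, V2=B, V3=R, V4=B, V5=R, V6=Y, V7=G, V8=R, V9=R, V10=Y, V11=B. No two adjacent vertices share a color.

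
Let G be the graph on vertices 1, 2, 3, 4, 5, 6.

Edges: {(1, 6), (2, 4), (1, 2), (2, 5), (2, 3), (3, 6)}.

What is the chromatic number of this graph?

1 and 2 are adjacent, so at least 2 colors are needed.
2 colors suffice: color red → {2, 6}; color blue → {1, 3, 4, 5}. No two adjacent vertices share a color.

2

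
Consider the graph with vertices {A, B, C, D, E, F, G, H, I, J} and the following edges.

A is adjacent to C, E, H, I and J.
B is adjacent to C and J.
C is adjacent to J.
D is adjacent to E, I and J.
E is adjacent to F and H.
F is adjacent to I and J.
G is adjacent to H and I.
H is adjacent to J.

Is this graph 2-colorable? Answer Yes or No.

No

A, E, H are mutually adjacent, so at least 3 colors are needed.
So 2 colors are not enough.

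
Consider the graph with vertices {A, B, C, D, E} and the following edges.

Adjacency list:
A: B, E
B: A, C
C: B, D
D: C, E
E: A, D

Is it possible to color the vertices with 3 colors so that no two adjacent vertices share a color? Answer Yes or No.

The chromatic number is 3. The cycle E-D-C-B-A-E has odd length 5, so it cannot be 2-colored; at least 3 colors are needed.
One proper 3-coloring: A=green, B=blue, C=red, D=blue, E=red.
That is already a proper 3-coloring.

Yes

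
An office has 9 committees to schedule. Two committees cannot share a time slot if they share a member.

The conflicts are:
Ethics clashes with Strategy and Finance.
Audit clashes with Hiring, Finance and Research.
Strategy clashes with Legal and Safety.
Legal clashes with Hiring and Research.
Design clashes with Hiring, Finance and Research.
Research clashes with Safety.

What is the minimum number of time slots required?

Design and Hiring conflict, so at least 2 time slots are needed.
A valid assignment using 2 time slots: Ethics=2, Audit=2, Strategy=1, Legal=2, Design=2, Hiring=1, Finance=1, Research=1, Safety=2. Each listed conflict is separated.

2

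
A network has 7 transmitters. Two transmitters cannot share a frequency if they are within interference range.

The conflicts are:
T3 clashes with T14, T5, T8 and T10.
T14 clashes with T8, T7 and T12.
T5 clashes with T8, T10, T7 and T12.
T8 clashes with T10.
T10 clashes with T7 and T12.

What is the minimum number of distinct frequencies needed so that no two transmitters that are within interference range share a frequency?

4

T3, T5, T8, T10 pairwise conflict, so at least 4 frequencies are needed.
4 frequencies suffice: T3=3, T14=1, T5=2, T8=4, T10=1, T7=3, T12=3. No two conflicting transmitters share a frequency.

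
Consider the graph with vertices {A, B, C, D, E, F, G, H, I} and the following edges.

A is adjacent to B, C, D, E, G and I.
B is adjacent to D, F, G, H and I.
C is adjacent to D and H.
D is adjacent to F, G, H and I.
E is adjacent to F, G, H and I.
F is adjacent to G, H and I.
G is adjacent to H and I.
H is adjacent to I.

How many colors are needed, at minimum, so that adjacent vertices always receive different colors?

B, D, F, G, H, I are pairwise adjacent (a clique of size 6), so at least 6 colors are needed.
6 colors suffice: color 1 → {C, G}; color 2 → {I}; color 3 → {D, E}; color 4 → {A, H}; color 5 → {B}; color 6 → {F}. Every edge joins two different colors.

6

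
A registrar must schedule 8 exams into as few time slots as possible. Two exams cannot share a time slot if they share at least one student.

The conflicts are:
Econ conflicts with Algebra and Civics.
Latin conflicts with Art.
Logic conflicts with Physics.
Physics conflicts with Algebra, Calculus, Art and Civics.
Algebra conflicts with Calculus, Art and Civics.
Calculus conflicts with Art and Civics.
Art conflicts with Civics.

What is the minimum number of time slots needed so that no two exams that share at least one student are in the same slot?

5

Physics, Algebra, Calculus, Art, Civics all conflict with each other, so at least 5 time slots are needed.
5 time slots suffice: time slot 1 → {Econ, Latin, Physics}; time slot 2 → {Logic, Art}; time slot 3 → {Civics}; time slot 4 → {Algebra}; time slot 5 → {Calculus}. Each listed conflict is separated.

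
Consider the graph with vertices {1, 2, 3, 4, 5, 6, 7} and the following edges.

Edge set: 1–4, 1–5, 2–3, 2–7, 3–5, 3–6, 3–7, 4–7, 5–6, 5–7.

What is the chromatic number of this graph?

2, 3, 7 are mutually adjacent, so at least 3 colors are needed.
3 colors suffice: color a → {1, 6, 7}; color b → {3, 4}; color c → {2, 5}. No two adjacent vertices share a color.

3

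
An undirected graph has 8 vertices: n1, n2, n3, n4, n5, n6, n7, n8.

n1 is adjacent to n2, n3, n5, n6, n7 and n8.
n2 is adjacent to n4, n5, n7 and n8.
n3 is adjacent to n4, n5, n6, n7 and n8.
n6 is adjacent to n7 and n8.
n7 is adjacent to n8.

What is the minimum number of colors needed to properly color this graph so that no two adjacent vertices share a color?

5

n1, n3, n6, n7, n8 are mutually adjacent (a clique of size 5), so at least 5 colors are needed.
A valid assignment using 5 colors: n1=blue, n2=red, n3=red, n4=blue, n5=green, n6=purple, n7=yellow, n8=green. Every edge joins two different colors.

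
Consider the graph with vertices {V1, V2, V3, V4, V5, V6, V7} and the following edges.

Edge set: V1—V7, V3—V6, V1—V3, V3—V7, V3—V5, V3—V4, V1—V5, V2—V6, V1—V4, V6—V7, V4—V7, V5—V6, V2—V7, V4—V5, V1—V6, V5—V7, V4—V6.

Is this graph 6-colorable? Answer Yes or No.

The chromatic number is 6. V1, V3, V4, V5, V6, V7 are mutually adjacent (a clique of size 6), so at least 6 colors are needed.
6 colors suffice: color 1 → {V6}; color 2 → {V7}; color 3 → {V2, V5}; color 4 → {V1}; color 5 → {V4}; color 6 → {V3}.
That is already a proper 6-coloring.

Yes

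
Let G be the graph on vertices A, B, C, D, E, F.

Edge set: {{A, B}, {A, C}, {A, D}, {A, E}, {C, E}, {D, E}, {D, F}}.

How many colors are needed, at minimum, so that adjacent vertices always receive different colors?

A, C, E are pairwise adjacent, so at least 3 colors are needed.
3 colors suffice: color 1 → {A, F}; color 2 → {B, E}; color 3 → {C, D}. Each edge has distinct colors on its endpoints.

3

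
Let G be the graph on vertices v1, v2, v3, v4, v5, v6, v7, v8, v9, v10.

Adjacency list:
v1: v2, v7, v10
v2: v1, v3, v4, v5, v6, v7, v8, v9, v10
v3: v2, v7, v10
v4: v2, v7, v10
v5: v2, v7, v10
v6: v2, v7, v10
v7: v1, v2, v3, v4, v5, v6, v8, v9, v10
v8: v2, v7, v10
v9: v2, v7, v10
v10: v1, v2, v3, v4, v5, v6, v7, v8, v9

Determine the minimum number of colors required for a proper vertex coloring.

4

v2, v7, v8, v10 form a clique, so at least 4 colors are needed.
4 colors suffice: color 1 → {v2}; color 2 → {v10}; color 3 → {v7}; color 4 → {v1, v3, v4, v5, v6, v8, v9}. Each edge has distinct colors on its endpoints.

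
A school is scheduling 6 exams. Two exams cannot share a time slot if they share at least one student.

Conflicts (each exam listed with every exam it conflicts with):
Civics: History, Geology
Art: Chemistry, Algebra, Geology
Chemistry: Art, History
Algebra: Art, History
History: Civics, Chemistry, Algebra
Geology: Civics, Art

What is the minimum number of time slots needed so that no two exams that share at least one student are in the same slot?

The cycle Art-Chemistry-History-Civics-Geology-Art has odd length 5, so it cannot be 2-colored; at least 3 time slots are needed.
A valid assignment using 3 time slots: Civics=3, Art=1, Chemistry=2, Algebra=2, History=1, Geology=2. No two conflicting exams share a time slot.

3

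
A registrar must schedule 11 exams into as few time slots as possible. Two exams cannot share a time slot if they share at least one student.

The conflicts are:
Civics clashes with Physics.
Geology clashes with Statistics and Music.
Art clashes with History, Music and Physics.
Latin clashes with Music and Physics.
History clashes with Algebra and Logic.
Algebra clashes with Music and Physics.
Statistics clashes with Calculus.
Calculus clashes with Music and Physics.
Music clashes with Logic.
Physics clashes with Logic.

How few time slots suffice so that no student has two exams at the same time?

2

Art and History conflict, so at least 2 time slots are needed.
2 time slots suffice: Civics=2, Geology=2, Art=2, Latin=2, History=1, Algebra=2, Statistics=1, Calculus=2, Music=1, Physics=1, Logic=2. Every pair that conflicts lands in different time slots.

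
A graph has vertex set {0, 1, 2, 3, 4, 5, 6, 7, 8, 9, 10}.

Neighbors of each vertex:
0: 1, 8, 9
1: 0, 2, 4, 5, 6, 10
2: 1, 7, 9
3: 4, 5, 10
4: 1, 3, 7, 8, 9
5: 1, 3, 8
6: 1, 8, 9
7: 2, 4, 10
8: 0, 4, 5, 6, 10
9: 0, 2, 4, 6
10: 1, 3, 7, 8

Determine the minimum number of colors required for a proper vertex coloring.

2

2 and 7 are adjacent, so at least 2 colors are needed.
2 colors suffice: color a → {1, 3, 7, 8, 9}; color b → {0, 2, 4, 5, 6, 10}. Each edge has distinct colors on its endpoints.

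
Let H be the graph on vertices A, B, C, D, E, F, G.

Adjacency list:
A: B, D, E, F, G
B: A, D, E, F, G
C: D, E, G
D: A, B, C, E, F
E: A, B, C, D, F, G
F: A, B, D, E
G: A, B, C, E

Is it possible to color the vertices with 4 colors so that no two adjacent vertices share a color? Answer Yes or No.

No

A, B, D, E, F form a clique, so at least 5 colors are needed.
So 4 colors are not enough.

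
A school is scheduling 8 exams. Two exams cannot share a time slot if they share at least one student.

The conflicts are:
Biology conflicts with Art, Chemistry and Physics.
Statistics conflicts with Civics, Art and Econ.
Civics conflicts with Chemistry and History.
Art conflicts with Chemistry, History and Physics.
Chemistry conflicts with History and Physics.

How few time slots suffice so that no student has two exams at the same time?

Biology, Art, Chemistry, Physics are mutually in conflict, so at least 4 time slots are needed.
4 time slots suffice: time slot 1 → {Statistics, Chemistry}; time slot 2 → {Civics, Art, Econ}; time slot 3 → {History, Physics}; time slot 4 → {Biology}. Each listed conflict is separated.

4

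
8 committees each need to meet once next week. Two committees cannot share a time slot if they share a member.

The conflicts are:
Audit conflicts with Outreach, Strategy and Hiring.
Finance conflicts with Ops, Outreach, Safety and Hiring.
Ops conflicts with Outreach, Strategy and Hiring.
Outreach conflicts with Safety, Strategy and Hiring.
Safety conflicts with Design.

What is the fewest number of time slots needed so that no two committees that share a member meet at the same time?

4

Finance, Ops, Outreach, Hiring pairwise conflict, so at least 4 time slots are needed.
4 time slots suffice: Audit=3, Finance=4, Ops=3, Outreach=1, Safety=2, Strategy=2, Design=1, Hiring=2. No two conflicting committees share a time slot.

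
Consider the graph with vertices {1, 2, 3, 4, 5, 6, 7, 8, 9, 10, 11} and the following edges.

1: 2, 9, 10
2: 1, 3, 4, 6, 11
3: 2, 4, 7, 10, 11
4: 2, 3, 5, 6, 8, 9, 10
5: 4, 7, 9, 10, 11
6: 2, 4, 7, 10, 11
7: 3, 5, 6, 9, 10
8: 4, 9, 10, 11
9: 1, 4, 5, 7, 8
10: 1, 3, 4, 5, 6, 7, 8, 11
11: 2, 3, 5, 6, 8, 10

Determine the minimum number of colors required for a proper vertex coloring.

3

3, 7, 10 form a triangle, so at least 3 colors are needed.
A valid assignment using 3 colors: 1=b, 2=a, 3=c, 4=b, 5=c, 6=c, 7=b, 8=c, 9=a, 10=a, 11=b. Every edge joins two different colors.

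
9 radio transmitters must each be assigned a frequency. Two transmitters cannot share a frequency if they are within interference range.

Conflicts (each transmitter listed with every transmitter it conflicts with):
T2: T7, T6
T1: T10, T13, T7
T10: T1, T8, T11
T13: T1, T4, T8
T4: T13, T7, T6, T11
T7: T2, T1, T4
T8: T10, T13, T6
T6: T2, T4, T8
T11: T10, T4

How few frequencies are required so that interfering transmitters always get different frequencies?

3

The cycle T13-T8-T10-T11-T4-T13 has odd length 5, so it cannot be 2-colored; at least 3 frequencies are needed.
3 frequencies suffice: frequency 1 → {T2, T10, T4}; frequency 2 → {T1, T8, T11}; frequency 3 → {T13, T7, T6}. Every pair that conflicts lands in different frequencies.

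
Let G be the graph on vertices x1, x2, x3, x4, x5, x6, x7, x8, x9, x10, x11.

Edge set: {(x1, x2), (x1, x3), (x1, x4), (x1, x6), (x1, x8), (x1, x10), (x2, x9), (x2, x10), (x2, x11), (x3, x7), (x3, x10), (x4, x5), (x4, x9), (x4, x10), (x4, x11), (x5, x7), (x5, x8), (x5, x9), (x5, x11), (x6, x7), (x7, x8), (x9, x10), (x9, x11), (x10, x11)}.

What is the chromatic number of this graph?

4

x4, x9, x10, x11 form a clique, so at least 4 colors are needed.
A valid assignment using 4 colors: x1=red, x2=yellow, x3=green, x4=yellow, x5=blue, x6=blue, x7=red, x8=green, x9=green, x10=blue, x11=red. Every edge joins two different colors.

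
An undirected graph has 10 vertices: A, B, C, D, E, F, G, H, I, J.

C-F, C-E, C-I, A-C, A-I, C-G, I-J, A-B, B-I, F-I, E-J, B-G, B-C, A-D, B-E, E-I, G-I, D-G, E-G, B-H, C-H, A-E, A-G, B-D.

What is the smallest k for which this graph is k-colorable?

A, B, C, E, G, I are mutually adjacent (a clique of size 6), so at least 6 colors are needed.
A valid assignment using 6 colors: A=5, B=3, C=2, D=1, E=4, F=3, G=6, H=1, I=1, J=2. Every edge joins two different colors.

6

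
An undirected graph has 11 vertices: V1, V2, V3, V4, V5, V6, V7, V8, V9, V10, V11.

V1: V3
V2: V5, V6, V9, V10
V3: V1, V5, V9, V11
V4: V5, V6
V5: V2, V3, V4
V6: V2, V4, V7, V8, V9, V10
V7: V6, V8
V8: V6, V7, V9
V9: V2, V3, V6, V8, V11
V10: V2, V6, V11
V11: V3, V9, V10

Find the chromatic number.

V3, V9, V11 form a triangle, so at least 3 colors are needed.
3 colors suffice: color 1 → {V3, V6}; color 2 → {V1, V5, V7, V9, V10}; color 3 → {V2, V4, V8, V11}. No two adjacent vertices share a color.

3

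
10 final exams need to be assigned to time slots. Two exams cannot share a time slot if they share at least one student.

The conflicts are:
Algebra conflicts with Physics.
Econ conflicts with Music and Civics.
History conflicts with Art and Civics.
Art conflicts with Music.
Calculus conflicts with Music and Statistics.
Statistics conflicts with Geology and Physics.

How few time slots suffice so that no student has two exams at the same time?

3

The cycle Civics-Econ-Music-Art-History-Civics has odd length 5, so it cannot be 2-colored; at least 3 time slots are needed.
3 time slots suffice: time slot 1 → {Algebra, Music, Statistics, Civics}; time slot 2 → {Econ, Art, Calculus, Geology, Physics}; time slot 3 → {History}. No two conflicting exams share a time slot.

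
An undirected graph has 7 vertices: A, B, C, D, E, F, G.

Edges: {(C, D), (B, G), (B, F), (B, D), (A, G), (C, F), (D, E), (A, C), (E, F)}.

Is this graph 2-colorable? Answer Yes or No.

The cycle G-A-C-F-B-G has odd length 5, so it cannot be 2-colored; at least 3 colors are needed.
So 2 colors are not enough.

No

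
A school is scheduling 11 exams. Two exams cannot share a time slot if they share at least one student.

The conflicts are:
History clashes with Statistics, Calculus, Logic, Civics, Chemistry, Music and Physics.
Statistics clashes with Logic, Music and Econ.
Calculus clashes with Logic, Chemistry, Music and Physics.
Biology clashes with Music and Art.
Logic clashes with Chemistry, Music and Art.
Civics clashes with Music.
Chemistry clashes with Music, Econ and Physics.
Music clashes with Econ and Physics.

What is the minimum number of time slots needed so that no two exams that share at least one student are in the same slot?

History, Calculus, Logic, Chemistry, Music pairwise conflict, so at least 5 time slots are needed.
5 time slots suffice: time slot 1 → {Music, Art}; time slot 2 → {History, Biology, Econ}; time slot 3 → {Logic, Civics, Physics}; time slot 4 → {Statistics, Chemistry}; time slot 5 → {Calculus}. Every pair that conflicts lands in different time slots.

5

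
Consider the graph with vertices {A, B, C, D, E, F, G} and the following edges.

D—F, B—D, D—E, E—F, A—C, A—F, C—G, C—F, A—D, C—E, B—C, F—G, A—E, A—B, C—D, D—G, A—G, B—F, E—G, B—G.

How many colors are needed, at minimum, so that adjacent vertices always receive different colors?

6

A, C, D, E, F, G are mutually adjacent (a clique of size 6), so at least 6 colors are needed.
6 colors suffice: color 1 → {A}; color 2 → {C}; color 3 → {F}; color 4 → {D}; color 5 → {G}; color 6 → {B, E}. No two adjacent vertices share a color.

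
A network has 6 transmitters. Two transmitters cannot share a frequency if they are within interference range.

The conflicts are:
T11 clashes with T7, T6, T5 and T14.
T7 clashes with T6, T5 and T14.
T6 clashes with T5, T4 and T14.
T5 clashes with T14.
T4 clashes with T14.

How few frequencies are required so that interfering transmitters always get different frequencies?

T11, T7, T6, T5, T14 pairwise conflict, so at least 5 frequencies are needed.
5 frequencies suffice: frequency 1 → {T6}; frequency 2 → {T14}; frequency 3 → {T7, T4}; frequency 4 → {T5}; frequency 5 → {T11}. Each listed conflict is separated.

5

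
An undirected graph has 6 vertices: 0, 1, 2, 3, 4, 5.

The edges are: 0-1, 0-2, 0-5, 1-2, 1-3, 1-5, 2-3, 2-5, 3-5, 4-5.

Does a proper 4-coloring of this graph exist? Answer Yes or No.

The chromatic number is 4. 0, 1, 2, 5 are pairwise adjacent (a clique of size 4), so at least 4 colors are needed.
4 colors suffice: color red → {5}; color blue → {1, 4}; color green → {2}; color yellow → {0, 3}.
That is already a proper 4-coloring.

Yes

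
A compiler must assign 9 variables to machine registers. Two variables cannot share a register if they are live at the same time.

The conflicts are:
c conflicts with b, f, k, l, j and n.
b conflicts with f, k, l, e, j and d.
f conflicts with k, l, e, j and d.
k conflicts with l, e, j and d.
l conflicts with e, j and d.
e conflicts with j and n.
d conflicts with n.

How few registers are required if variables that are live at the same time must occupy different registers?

c, b, f, k, l, j all conflict with each other, so at least 6 registers are needed.
6 registers suffice: register 1 → {f, n}; register 2 → {b}; register 3 → {k}; register 4 → {l}; register 5 → {c, e, d}; register 6 → {j}. Every pair that conflicts lands in different registers.

6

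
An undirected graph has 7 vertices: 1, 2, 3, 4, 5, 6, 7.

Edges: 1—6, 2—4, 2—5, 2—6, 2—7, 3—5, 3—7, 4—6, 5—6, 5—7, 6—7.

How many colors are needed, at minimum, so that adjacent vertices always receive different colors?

2, 5, 6, 7 are mutually adjacent (a clique of size 4), so at least 4 colors are needed.
One proper 4-coloring: 1=blue, 2=green, 3=red, 4=blue, 5=yellow, 6=red, 7=blue. Every edge joins two different colors.

4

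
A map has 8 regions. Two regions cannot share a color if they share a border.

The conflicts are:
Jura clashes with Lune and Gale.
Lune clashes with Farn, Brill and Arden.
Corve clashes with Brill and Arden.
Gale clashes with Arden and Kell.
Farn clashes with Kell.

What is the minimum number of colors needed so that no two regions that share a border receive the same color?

3

The cycle Kell-Gale-Arden-Lune-Farn-Kell has odd length 5, so it cannot be 2-colored; at least 3 colors are needed.
A valid assignment using 3 colors: Jura=2, Lune=1, Corve=1, Gale=1, Farn=2, Brill=2, Arden=2, Kell=3. No two conflicting regions share a color.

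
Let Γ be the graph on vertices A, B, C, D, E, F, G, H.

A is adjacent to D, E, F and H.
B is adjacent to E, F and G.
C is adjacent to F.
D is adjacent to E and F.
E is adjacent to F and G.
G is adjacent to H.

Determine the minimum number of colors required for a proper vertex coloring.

4

A, D, E, F are mutually adjacent (a clique of size 4), so at least 4 colors are needed.
4 colors suffice: A=3, B=3, C=1, D=4, E=1, F=2, G=2, H=1. Each edge has distinct colors on its endpoints.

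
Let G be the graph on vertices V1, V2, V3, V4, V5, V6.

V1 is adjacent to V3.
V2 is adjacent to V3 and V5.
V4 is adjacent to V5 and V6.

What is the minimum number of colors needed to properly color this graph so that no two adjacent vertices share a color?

V4 and V5 are adjacent, so at least 2 colors are needed.
A valid assignment using 2 colors: V1=1, V2=1, V3=2, V4=1, V5=2, V6=2. Each edge has distinct colors on its endpoints.

2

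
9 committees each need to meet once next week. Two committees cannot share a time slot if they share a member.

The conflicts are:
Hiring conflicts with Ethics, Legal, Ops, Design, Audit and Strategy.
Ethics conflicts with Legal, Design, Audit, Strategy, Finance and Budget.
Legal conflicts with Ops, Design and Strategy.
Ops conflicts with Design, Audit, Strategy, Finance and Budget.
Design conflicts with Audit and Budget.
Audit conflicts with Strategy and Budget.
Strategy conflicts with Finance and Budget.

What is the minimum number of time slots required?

4

Hiring, Ops, Design, Audit pairwise conflict, so at least 4 time slots are needed.
A valid assignment using 4 time slots: Hiring=4, Ethics=2, Legal=3, Ops=2, Design=1, Audit=3, Strategy=1, Finance=3, Budget=4. No two conflicting committees share a time slot.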